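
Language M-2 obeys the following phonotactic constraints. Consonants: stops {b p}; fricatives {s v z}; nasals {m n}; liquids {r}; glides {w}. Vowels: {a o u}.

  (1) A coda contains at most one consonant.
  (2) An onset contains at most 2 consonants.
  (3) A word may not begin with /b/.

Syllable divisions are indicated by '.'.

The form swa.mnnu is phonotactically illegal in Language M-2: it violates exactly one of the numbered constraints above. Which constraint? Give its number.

2

swa.mnnu: syllable 2 onset /mnn/ has 3 consonants (> 2).
This is a violation of constraint 2: "An onset contains at most 2 consonants."
The remaining constraints (1, 3) are satisfied.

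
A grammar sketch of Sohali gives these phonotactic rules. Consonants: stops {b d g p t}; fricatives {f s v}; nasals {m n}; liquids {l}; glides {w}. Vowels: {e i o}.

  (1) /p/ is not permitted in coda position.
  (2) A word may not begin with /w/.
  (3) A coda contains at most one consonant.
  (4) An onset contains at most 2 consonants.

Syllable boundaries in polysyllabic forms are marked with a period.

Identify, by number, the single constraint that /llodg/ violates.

/llodg/: syllable 1 coda /dg/ has 2 consonants (> 1).
This is a violation of constraint 3: "A coda contains at most one consonant."
The remaining constraints (1, 2, 4) are satisfied.

3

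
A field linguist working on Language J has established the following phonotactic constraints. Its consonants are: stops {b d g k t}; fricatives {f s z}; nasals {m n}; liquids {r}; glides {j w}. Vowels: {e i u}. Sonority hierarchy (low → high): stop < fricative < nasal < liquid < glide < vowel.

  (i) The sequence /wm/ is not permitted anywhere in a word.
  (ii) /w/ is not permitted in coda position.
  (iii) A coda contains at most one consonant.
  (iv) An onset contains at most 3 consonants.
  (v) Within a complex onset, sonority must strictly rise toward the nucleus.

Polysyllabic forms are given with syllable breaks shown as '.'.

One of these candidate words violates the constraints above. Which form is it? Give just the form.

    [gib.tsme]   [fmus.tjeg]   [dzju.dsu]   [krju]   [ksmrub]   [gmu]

[ksmrub]

[gib.tsme] — σ1 onset /g/, coda /b/ ok; σ2 onset /tsm/ (1→2→3 rises), coda /∅/ ok → licit
[fmus.tjeg] — σ1 onset /fm/ (2→3 rises), coda /s/ ok; σ2 onset /tj/ (1→5 rises), coda /g/ ok → licit
[dzju.dsu] — σ1 onset /dzj/ (1→2→5 rises), coda /∅/ ok; σ2 onset /ds/ (1→2 rises), coda /∅/ ok → licit
[krju] — σ1 onset /krj/ (1→4→5 rises), coda /∅/ ok → licit
[ksmrub] — violates constraint (iv): syllable 1 onset /ksmr/ has 4 consonants (> 3) → illicit
[gmu] — σ1 onset /gm/ (1→3 rises), coda /∅/ ok → licit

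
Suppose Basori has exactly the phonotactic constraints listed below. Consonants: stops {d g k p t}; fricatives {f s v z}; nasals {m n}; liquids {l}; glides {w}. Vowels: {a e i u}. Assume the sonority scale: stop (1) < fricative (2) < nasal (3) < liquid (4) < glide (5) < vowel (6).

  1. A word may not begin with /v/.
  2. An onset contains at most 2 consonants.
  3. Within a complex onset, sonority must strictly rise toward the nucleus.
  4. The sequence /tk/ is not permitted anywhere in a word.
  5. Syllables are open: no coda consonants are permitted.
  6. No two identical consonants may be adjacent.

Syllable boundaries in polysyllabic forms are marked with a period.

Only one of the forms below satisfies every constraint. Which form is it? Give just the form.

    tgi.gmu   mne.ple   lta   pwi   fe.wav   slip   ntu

pwi

tgi.gmu — violates constraint 3: syllable 1 onset /tg/: /t/ (stop, 1) → /g/ (stop, 1) does not rise → not permitted
mne.ple — violates constraint 3: syllable 1 onset /mn/: /m/ (nasal, 3) → /n/ (nasal, 3) does not rise → not permitted
lta — violates constraint 3: syllable 1 onset /lt/: /l/ (liquid, 4) → /t/ (stop, 1) does not rise → not permitted
pwi — σ1 onset /pw/ (1→5 rises), coda /∅/ ok → permitted
fe.wav — violates constraint 5: syllable 2 coda /v/ has 1 consonant (> 0) → not permitted
slip — violates constraint 5: syllable 1 coda /p/ has 1 consonant (> 0) → not permitted
ntu — violates constraint 3: syllable 1 onset /nt/: /n/ (nasal, 3) → /t/ (stop, 1) does not rise → not permitted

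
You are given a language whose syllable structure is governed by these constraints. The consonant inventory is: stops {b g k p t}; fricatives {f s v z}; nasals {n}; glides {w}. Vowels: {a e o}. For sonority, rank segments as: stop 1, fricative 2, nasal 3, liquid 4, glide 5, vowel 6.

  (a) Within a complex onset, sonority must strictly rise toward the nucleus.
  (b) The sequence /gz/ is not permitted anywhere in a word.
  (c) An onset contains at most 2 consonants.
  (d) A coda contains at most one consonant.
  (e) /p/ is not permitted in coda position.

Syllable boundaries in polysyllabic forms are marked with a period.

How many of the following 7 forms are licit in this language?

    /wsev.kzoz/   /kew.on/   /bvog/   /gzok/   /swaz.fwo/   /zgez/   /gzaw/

3

/wsev.kzoz/ — violates constraint (a): syllable 1 onset /ws/: /w/ (glide, 5) → /s/ (fricative, 2) does not rise → illicit
/kew.on/ — σ1 onset /k/, coda /w/ ok; σ2 onset /∅/, coda /n/ ok → licit
/bvog/ — σ1 onset /bv/ (1→2 rises), coda /g/ ok → licit
/gzok/ — violates constraint (b): contains banned sequence /gz/ → illicit
/swaz.fwo/ — σ1 onset /sw/ (2→5 rises), coda /z/ ok; σ2 onset /fw/ (2→5 rises), coda /∅/ ok → licit
/zgez/ — violates constraint (a): syllable 1 onset /zg/: /z/ (fricative, 2) → /g/ (stop, 1) does not rise → illicit
/gzaw/ — violates constraint (b): contains banned sequence /gz/ → illicit
Licit: /kew.on/, /bvog/, /swaz.fwo/ → 3.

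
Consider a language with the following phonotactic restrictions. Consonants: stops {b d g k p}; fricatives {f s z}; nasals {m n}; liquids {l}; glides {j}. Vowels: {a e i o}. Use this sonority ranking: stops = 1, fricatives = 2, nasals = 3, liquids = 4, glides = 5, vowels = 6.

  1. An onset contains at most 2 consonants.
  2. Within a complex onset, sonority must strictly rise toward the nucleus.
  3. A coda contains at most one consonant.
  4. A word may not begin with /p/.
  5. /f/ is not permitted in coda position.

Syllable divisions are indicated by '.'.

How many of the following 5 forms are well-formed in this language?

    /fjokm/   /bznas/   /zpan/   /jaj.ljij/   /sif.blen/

1

/fjokm/ — violates constraint 3: syllable 1 coda /km/ has 2 consonants (> 1) → ill-formed
/bznas/ — violates constraint 1: syllable 1 onset /bzn/ has 3 consonants (> 2) → ill-formed
/zpan/ — violates constraint 2: syllable 1 onset /zp/: /z/ (fricative, 2) → /p/ (stop, 1) does not rise → ill-formed
/jaj.ljij/ — σ1 onset /j/, coda /j/ ok; σ2 onset /lj/ (4→5 rises), coda /j/ ok → well-formed
/sif.blen/ — violates constraint 5: syllable 1 coda contains /f/ → ill-formed
Well-formed: /jaj.ljij/ → 1.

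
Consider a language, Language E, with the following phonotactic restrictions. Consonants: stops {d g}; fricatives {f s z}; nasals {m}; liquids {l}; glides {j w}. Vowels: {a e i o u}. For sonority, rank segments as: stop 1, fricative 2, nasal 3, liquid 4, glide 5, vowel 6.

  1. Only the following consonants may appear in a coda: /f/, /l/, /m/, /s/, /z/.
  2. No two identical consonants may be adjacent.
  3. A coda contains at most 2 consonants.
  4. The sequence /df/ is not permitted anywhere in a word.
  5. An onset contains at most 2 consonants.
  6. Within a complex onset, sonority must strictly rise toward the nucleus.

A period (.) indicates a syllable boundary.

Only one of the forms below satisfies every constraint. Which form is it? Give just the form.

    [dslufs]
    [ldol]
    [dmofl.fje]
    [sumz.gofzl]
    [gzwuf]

[dmofl.fje]

[dslufs] — violates constraint 5: syllable 1 onset /dsl/ has 3 consonants (> 2) → not permitted
[ldol] — violates constraint 6: syllable 1 onset /ld/: /l/ (liquid, 4) → /d/ (stop, 1) does not rise → not permitted
[dmofl.fje] — σ1 onset /dm/ (1→3 rises), coda /fl/ (2C) ok; σ2 onset /fj/ (2→5 rises), coda /∅/ ok → permitted
[sumz.gofzl] — violates constraint 3: syllable 2 coda /fzl/ has 3 consonants (> 2) → not permitted
[gzwuf] — violates constraint 5: syllable 1 onset /gzw/ has 3 consonants (> 2) → not permitted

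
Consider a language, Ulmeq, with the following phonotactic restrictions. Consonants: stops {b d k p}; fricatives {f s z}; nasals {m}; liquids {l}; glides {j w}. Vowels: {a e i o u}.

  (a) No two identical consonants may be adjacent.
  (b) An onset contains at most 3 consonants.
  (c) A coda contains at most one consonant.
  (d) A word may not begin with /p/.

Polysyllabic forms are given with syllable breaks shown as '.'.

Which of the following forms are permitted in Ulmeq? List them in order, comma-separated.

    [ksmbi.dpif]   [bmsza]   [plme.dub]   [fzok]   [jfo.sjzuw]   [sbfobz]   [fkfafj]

[fzok], [jfo.sjzuw]

[ksmbi.dpif] — violates constraint (b): syllable 1 onset /ksmb/ has 4 consonants (> 3) → not permitted
[bmsza] — violates constraint (b): syllable 1 onset /bmsz/ has 4 consonants (> 3) → not permitted
[plme.dub] — violates constraint (d): word begins with /p/ → not permitted
[fzok] — σ1 onset /fz/ (2C), coda /k/ ok → permitted
[jfo.sjzuw] — σ1 onset /jf/ (2C), coda /∅/ ok; σ2 onset /sjz/ (3C), coda /w/ ok → permitted
[sbfobz] — violates constraint (c): syllable 1 coda /bz/ has 2 consonants (> 1) → not permitted
[fkfafj] — violates constraint (c): syllable 1 coda /fj/ has 2 consonants (> 1) → not permitted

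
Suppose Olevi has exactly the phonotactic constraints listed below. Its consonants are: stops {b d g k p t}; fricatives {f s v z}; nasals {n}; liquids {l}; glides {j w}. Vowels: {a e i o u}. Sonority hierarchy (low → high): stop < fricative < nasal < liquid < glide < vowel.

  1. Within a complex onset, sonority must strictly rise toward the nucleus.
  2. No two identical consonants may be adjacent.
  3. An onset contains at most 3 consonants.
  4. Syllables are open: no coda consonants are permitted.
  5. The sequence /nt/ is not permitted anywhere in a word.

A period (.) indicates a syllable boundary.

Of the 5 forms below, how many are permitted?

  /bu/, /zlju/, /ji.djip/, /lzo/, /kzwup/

2

/bu/ — σ1 onset /b/, coda /∅/ ok → permitted
/zlju/ — σ1 onset /zlj/ (2→4→5 rises), coda /∅/ ok → permitted
/ji.djip/ — violates constraint 4: syllable 2 coda /p/ has 1 consonant (> 0) → not permitted
/lzo/ — violates constraint 1: syllable 1 onset /lz/: /l/ (liquid, 4) → /z/ (fricative, 2) does not rise → not permitted
/kzwup/ — violates constraint 4: syllable 1 coda /p/ has 1 consonant (> 0) → not permitted
Permitted: /bu/, /zlju/ → 2.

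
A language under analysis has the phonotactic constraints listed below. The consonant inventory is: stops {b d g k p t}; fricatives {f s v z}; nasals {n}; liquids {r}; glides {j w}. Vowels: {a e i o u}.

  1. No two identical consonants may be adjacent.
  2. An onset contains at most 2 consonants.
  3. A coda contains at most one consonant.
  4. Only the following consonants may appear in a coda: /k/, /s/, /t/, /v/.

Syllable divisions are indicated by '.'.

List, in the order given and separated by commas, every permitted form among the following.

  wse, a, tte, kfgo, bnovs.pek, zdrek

wse — σ1 onset /ws/ (2C), coda /∅/ ok → permitted
a — σ1 onset /∅/, coda /∅/ ok → permitted
tte — violates constraint 1: adjacent identical consonants /tt/ → not permitted
kfgo — violates constraint 2: syllable 1 onset /kfg/ has 3 consonants (> 2) → not permitted
bnovs.pek — violates constraint 3: syllable 1 coda /vs/ has 2 consonants (> 1) → not permitted
zdrek — violates constraint 2: syllable 1 onset /zdr/ has 3 consonants (> 2) → not permitted

wse, a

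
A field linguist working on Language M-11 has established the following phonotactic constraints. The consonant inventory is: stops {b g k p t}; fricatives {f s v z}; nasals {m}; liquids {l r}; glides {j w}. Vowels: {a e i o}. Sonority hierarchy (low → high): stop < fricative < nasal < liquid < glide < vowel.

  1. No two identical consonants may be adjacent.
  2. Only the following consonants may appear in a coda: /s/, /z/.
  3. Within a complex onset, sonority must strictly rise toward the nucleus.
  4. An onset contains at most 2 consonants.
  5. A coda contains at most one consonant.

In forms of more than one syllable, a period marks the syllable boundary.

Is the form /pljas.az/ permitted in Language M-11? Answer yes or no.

no

/pljas.az/ — violates constraint 4: syllable 1 onset /plj/ has 3 consonants (> 2) → not permitted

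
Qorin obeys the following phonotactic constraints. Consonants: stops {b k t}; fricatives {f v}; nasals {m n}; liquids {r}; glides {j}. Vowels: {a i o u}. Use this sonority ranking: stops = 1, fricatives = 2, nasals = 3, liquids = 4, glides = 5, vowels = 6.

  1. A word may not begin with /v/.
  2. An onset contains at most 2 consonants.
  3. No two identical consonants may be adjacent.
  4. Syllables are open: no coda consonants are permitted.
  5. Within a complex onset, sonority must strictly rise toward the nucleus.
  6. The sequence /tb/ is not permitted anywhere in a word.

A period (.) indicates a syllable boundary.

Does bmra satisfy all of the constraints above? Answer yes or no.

no

bmra — violates constraint 2: syllable 1 onset /bmr/ has 3 consonants (> 2) → ill-formed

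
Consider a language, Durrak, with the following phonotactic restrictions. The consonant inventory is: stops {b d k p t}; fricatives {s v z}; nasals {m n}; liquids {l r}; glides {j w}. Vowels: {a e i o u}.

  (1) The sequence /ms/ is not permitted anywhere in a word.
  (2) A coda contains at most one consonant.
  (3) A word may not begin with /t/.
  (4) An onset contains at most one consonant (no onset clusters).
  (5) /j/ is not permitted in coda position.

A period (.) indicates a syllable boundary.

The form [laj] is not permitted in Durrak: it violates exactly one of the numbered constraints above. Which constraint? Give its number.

[laj]: syllable 1 coda contains /j/.
This is a violation of constraint 5: "/j/ is not permitted in coda position."
The remaining constraints (1, 2, 3, 4) are satisfied.

5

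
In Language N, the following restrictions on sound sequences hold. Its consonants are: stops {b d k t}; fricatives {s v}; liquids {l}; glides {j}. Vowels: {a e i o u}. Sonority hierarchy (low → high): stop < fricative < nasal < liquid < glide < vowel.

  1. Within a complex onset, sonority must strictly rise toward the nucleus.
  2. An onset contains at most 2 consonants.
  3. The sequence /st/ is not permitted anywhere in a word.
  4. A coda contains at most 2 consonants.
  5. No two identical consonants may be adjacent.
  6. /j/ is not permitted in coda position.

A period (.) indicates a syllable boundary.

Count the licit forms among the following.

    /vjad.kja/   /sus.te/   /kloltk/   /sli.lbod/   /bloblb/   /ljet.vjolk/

/vjad.kja/ — σ1 onset /vj/ (2→5 rises), coda /d/ ok; σ2 onset /kj/ (1→5 rises), coda /∅/ ok → licit
/sus.te/ — violates constraint 3: contains banned sequence /st/ → illicit
/kloltk/ — violates constraint 4: syllable 1 coda /ltk/ has 3 consonants (> 2) → illicit
/sli.lbod/ — violates constraint 1: syllable 2 onset /lb/: /l/ (liquid, 4) → /b/ (stop, 1) does not rise → illicit
/bloblb/ — violates constraint 4: syllable 1 coda /blb/ has 3 consonants (> 2) → illicit
/ljet.vjolk/ — σ1 onset /lj/ (4→5 rises), coda /t/ ok; σ2 onset /vj/ (2→5 rises), coda /lk/ (2C) ok → licit
Licit: /vjad.kja/, /ljet.vjolk/ → 2.

2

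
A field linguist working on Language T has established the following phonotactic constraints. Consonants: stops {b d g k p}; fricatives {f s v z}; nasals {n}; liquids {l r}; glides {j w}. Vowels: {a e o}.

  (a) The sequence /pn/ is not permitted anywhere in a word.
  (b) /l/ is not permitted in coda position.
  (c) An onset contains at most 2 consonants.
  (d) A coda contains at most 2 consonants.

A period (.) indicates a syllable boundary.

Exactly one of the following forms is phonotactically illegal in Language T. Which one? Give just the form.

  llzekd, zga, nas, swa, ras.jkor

llzekd

llzekd — violates constraint (c): syllable 1 onset /llz/ has 3 consonants (> 2) → phonotactically illegal
zga — σ1 onset /zg/ (2C), coda /∅/ ok → phonotactically legal
nas — σ1 onset /n/, coda /s/ ok → phonotactically legal
swa — σ1 onset /sw/ (2C), coda /∅/ ok → phonotactically legal
ras.jkor — σ1 onset /r/, coda /s/ ok; σ2 onset /jk/ (2C), coda /r/ ok → phonotactically legal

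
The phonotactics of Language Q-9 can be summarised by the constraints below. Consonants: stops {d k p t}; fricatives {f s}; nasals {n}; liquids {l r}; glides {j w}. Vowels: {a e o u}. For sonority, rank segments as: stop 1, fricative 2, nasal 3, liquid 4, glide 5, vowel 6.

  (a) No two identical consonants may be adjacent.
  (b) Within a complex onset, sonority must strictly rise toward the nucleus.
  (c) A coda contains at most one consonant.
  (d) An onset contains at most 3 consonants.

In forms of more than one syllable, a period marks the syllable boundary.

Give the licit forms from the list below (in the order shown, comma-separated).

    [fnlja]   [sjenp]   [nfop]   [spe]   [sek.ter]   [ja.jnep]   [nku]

[sek.ter]

[fnlja] — violates constraint (d): syllable 1 onset /fnlj/ has 4 consonants (> 3) → illicit
[sjenp] — violates constraint (c): syllable 1 coda /np/ has 2 consonants (> 1) → illicit
[nfop] — violates constraint (b): syllable 1 onset /nf/: /n/ (nasal, 3) → /f/ (fricative, 2) does not rise → illicit
[spe] — violates constraint (b): syllable 1 onset /sp/: /s/ (fricative, 2) → /p/ (stop, 1) does not rise → illicit
[sek.ter] — σ1 onset /s/, coda /k/ ok; σ2 onset /t/, coda /r/ ok → licit
[ja.jnep] — violates constraint (b): syllable 2 onset /jn/: /j/ (glide, 5) → /n/ (nasal, 3) does not rise → illicit
[nku] — violates constraint (b): syllable 1 onset /nk/: /n/ (nasal, 3) → /k/ (stop, 1) does not rise → illicit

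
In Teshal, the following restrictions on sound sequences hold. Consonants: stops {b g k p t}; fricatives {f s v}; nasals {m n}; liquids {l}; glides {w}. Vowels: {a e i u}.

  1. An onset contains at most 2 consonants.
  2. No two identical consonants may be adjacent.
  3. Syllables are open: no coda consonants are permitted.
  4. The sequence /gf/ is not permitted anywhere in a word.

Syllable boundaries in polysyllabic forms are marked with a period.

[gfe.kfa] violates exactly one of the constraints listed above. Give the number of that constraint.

4

[gfe.kfa]: contains banned sequence /gf/.
This is a violation of constraint 4: "The sequence /gf/ is not permitted anywhere in a word."
The remaining constraints (1, 2, 3) are satisfied.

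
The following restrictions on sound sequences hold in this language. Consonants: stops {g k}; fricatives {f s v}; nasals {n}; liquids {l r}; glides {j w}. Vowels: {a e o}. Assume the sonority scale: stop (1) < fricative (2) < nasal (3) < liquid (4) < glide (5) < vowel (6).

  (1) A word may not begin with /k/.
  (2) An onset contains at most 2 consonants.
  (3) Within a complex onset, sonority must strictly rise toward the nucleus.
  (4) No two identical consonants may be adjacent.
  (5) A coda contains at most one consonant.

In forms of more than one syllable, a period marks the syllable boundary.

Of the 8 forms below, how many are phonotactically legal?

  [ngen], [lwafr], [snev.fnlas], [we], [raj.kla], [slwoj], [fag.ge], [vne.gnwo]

2

[ngen] — violates constraint 3: syllable 1 onset /ng/: /n/ (nasal, 3) → /g/ (stop, 1) does not rise → phonotactically illegal
[lwafr] — violates constraint 5: syllable 1 coda /fr/ has 2 consonants (> 1) → phonotactically illegal
[snev.fnlas] — violates constraint 2: syllable 2 onset /fnl/ has 3 consonants (> 2) → phonotactically illegal
[we] — σ1 onset /w/, coda /∅/ ok → phonotactically legal
[raj.kla] — σ1 onset /r/, coda /j/ ok; σ2 onset /kl/ (1→4 rises), coda /∅/ ok → phonotactically legal
[slwoj] — violates constraint 2: syllable 1 onset /slw/ has 3 consonants (> 2) → phonotactically illegal
[fag.ge] — violates constraint 4: adjacent identical consonants /gg/ → phonotactically illegal
[vne.gnwo] — violates constraint 2: syllable 2 onset /gnw/ has 3 consonants (> 2) → phonotactically illegal
Phonotactically legal: [we], [raj.kla] → 2.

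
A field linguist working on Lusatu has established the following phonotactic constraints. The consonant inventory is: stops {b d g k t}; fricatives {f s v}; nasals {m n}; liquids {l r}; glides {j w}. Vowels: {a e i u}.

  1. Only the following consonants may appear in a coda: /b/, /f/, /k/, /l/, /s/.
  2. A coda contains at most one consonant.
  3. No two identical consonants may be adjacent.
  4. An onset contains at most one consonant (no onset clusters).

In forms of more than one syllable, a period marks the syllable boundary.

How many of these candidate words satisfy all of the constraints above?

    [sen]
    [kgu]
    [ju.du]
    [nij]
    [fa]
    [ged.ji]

[sen] — violates constraint 1: syllable 1 coda contains /n/, which is not a licensed coda consonant → not permitted
[kgu] — violates constraint 4: syllable 1 onset /kg/ has 2 consonants (> 1) → not permitted
[ju.du] — σ1 onset /j/, coda /∅/ ok; σ2 onset /d/, coda /∅/ ok → permitted
[nij] — violates constraint 1: syllable 1 coda contains /j/, which is not a licensed coda consonant → not permitted
[fa] — σ1 onset /f/, coda /∅/ ok → permitted
[ged.ji] — violates constraint 1: syllable 1 coda contains /d/, which is not a licensed coda consonant → not permitted
Permitted: [ju.du], [fa] → 2.

2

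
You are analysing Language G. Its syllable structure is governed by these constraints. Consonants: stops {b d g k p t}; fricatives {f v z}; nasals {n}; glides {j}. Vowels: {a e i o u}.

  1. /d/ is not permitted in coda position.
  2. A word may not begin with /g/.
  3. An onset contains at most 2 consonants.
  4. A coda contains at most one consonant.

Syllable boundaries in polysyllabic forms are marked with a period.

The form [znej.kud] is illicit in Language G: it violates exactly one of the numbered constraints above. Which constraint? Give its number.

1

[znej.kud]: syllable 2 coda contains /d/.
This is a violation of constraint 1: "/d/ is not permitted in coda position."
The remaining constraints (2, 3, 4) are satisfied.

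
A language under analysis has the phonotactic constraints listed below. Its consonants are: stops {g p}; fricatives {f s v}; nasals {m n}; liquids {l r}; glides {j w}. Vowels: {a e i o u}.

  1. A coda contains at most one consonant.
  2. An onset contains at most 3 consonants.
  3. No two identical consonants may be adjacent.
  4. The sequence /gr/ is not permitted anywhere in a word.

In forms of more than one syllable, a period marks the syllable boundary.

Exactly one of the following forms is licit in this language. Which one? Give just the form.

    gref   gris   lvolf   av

gref — violates constraint 4: contains banned sequence /gr/ → illicit
gris — violates constraint 4: contains banned sequence /gr/ → illicit
lvolf — violates constraint 1: syllable 1 coda /lf/ has 2 consonants (> 1) → illicit
av — σ1 onset /∅/, coda /v/ ok → licit

av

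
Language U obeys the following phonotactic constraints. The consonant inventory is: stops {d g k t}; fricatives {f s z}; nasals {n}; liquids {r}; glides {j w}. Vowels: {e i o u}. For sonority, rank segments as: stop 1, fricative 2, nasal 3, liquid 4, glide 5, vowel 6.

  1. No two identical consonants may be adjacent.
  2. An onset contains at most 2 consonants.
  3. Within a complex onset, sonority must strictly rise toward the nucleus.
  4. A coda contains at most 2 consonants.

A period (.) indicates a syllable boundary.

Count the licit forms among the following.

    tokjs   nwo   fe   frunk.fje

tokjs — violates constraint 4: syllable 1 coda /kjs/ has 3 consonants (> 2) → illicit
nwo — σ1 onset /nw/ (3→5 rises), coda /∅/ ok → licit
fe — σ1 onset /f/, coda /∅/ ok → licit
frunk.fje — σ1 onset /fr/ (2→4 rises), coda /nk/ (2C) ok; σ2 onset /fj/ (2→5 rises), coda /∅/ ok → licit
Licit: nwo, fe, frunk.fje → 3.

3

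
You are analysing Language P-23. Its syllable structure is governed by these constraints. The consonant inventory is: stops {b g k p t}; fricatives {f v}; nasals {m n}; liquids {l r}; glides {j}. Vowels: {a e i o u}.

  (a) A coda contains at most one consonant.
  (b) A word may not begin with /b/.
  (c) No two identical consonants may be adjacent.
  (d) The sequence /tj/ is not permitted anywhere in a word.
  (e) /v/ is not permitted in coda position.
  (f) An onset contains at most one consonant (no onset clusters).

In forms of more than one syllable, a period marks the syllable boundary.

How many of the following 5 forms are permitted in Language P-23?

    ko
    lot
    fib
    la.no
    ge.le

ko — σ1 onset /k/, coda /∅/ ok → permitted
lot — σ1 onset /l/, coda /t/ ok → permitted
fib — σ1 onset /f/, coda /b/ ok → permitted
la.no — σ1 onset /l/, coda /∅/ ok; σ2 onset /n/, coda /∅/ ok → permitted
ge.le — σ1 onset /g/, coda /∅/ ok; σ2 onset /l/, coda /∅/ ok → permitted
Permitted: ko, lot, fib, la.no, ge.le → 5.

5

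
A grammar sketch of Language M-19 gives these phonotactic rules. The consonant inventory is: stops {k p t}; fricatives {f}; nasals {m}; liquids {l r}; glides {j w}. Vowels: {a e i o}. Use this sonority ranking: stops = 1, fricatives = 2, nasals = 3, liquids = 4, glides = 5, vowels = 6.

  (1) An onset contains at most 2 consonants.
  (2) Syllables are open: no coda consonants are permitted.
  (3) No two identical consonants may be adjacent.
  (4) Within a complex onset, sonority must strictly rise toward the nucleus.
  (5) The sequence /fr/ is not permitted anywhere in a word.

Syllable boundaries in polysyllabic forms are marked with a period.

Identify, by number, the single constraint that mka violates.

4

mka: syllable 1 onset /mk/: /m/ (nasal, 3) → /k/ (stop, 1) does not rise.
This is a violation of constraint 4: "Within a complex onset, sonority must strictly rise toward the nucleus."
The remaining constraints (1, 2, 3, 5) are satisfied.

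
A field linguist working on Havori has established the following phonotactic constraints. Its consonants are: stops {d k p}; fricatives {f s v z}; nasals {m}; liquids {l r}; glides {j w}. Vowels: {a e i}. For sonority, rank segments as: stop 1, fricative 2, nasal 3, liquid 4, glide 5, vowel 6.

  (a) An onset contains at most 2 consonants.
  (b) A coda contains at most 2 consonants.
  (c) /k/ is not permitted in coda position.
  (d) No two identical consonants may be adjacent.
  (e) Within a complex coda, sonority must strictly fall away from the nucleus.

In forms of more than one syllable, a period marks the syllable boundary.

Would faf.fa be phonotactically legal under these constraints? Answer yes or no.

faf.fa — violates constraint (d): adjacent identical consonants /ff/ → phonotactically illegal

no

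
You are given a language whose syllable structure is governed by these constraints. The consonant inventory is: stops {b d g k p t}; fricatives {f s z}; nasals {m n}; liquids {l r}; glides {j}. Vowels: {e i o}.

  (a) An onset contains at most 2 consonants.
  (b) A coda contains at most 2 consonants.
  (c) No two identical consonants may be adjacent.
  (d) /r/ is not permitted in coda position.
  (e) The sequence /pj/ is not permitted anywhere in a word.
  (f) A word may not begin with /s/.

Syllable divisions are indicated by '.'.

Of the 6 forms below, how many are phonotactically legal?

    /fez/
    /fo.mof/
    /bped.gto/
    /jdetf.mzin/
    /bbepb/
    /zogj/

/fez/ — σ1 onset /f/, coda /z/ ok → phonotactically legal
/fo.mof/ — σ1 onset /f/, coda /∅/ ok; σ2 onset /m/, coda /f/ ok → phonotactically legal
/bped.gto/ — σ1 onset /bp/ (2C), coda /d/ ok; σ2 onset /gt/ (2C), coda /∅/ ok → phonotactically legal
/jdetf.mzin/ — σ1 onset /jd/ (2C), coda /tf/ (2C) ok; σ2 onset /mz/ (2C), coda /n/ ok → phonotactically legal
/bbepb/ — violates constraint (c): adjacent identical consonants /bb/ → phonotactically illegal
/zogj/ — σ1 onset /z/, coda /gj/ (2C) ok → phonotactically legal
Phonotactically legal: /fez/, /fo.mof/, /bped.gto/, /jdetf.mzin/, /zogj/ → 5.

5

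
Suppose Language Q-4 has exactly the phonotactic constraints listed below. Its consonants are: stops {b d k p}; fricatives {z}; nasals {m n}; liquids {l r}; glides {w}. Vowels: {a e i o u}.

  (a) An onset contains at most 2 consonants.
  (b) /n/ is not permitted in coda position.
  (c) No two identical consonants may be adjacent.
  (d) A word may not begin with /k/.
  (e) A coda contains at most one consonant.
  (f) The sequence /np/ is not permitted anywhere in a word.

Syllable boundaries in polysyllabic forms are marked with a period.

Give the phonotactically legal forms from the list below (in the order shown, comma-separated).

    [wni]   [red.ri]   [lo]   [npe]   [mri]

[wni] — σ1 onset /wn/ (2C), coda /∅/ ok → phonotactically legal
[red.ri] — σ1 onset /r/, coda /d/ ok; σ2 onset /r/, coda /∅/ ok → phonotactically legal
[lo] — σ1 onset /l/, coda /∅/ ok → phonotactically legal
[npe] — violates constraint (f): contains banned sequence /np/ → phonotactically illegal
[mri] — σ1 onset /mr/ (2C), coda /∅/ ok → phonotactically legal

[wni], [red.ri], [lo], [mri]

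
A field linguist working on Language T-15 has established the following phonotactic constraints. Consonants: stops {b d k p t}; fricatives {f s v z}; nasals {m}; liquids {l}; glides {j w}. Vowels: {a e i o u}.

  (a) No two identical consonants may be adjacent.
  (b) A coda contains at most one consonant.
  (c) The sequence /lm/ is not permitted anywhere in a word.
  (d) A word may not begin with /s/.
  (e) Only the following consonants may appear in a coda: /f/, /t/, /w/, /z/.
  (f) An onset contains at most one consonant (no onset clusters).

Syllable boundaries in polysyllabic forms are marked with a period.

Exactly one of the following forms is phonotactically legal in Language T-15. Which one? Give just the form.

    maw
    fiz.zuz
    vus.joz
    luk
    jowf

maw

maw — σ1 onset /m/, coda /w/ ok → phonotactically legal
fiz.zuz — violates constraint (a): adjacent identical consonants /zz/ → phonotactically illegal
vus.joz — violates constraint (e): syllable 1 coda contains /s/, which is not a licensed coda consonant → phonotactically illegal
luk — violates constraint (e): syllable 1 coda contains /k/, which is not a licensed coda consonant → phonotactically illegal
jowf — violates constraint (b): syllable 1 coda /wf/ has 2 consonants (> 1) → phonotactically illegal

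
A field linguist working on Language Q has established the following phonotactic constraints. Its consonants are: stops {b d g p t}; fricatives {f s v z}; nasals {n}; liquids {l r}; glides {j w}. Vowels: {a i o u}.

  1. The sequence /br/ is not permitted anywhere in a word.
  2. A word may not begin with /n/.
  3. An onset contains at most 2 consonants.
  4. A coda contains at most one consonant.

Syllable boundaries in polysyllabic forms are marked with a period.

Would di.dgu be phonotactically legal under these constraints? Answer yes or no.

di.dgu — σ1 onset /d/, coda /∅/ ok; σ2 onset /dg/ (2C), coda /∅/ ok → phonotactically legal

yes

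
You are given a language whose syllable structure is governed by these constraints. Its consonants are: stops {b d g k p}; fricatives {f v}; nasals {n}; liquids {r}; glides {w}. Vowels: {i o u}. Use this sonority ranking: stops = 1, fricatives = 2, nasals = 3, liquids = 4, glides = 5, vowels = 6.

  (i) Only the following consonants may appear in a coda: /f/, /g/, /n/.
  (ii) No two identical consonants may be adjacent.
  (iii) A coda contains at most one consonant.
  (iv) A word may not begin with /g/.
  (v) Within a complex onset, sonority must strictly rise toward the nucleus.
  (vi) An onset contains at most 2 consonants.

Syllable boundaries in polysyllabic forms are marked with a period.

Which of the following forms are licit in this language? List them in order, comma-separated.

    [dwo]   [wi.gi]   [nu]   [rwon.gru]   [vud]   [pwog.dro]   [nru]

[dwo] — σ1 onset /dw/ (1→5 rises), coda /∅/ ok → licit
[wi.gi] — σ1 onset /w/, coda /∅/ ok; σ2 onset /g/, coda /∅/ ok → licit
[nu] — σ1 onset /n/, coda /∅/ ok → licit
[rwon.gru] — σ1 onset /rw/ (4→5 rises), coda /n/ ok; σ2 onset /gr/ (1→4 rises), coda /∅/ ok → licit
[vud] — violates constraint (i): syllable 1 coda contains /d/, which is not a licensed coda consonant → illicit
[pwog.dro] — σ1 onset /pw/ (1→5 rises), coda /g/ ok; σ2 onset /dr/ (1→4 rises), coda /∅/ ok → licit
[nru] — σ1 onset /nr/ (3→4 rises), coda /∅/ ok → licit

[dwo], [wi.gi], [nu], [rwon.gru], [pwog.dro], [nru]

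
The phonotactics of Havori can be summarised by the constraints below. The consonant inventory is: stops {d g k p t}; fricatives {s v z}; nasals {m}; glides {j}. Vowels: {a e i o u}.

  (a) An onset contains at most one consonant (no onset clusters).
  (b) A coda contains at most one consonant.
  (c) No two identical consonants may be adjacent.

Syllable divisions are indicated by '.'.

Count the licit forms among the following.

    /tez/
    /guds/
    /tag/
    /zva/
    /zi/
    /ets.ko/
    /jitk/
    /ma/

4

/tez/ — σ1 onset /t/, coda /z/ ok → licit
/guds/ — violates constraint (b): syllable 1 coda /ds/ has 2 consonants (> 1) → illicit
/tag/ — σ1 onset /t/, coda /g/ ok → licit
/zva/ — violates constraint (a): syllable 1 onset /zv/ has 2 consonants (> 1) → illicit
/zi/ — σ1 onset /z/, coda /∅/ ok → licit
/ets.ko/ — violates constraint (b): syllable 1 coda /ts/ has 2 consonants (> 1) → illicit
/jitk/ — violates constraint (b): syllable 1 coda /tk/ has 2 consonants (> 1) → illicit
/ma/ — σ1 onset /m/, coda /∅/ ok → licit
Licit: /tez/, /tag/, /zi/, /ma/ → 4.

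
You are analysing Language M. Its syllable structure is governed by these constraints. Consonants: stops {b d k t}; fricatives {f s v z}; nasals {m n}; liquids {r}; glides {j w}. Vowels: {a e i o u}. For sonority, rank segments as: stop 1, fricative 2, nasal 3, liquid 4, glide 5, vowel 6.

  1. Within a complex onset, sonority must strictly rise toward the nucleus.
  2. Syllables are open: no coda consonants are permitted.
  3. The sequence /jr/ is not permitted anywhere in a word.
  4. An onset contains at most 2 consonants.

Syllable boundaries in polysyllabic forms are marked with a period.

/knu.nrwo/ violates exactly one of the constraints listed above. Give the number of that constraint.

4

/knu.nrwo/: syllable 2 onset /nrw/ has 3 consonants (> 2).
This is a violation of constraint 4: "An onset contains at most 2 consonants."
The remaining constraints (1, 2, 3) are satisfied.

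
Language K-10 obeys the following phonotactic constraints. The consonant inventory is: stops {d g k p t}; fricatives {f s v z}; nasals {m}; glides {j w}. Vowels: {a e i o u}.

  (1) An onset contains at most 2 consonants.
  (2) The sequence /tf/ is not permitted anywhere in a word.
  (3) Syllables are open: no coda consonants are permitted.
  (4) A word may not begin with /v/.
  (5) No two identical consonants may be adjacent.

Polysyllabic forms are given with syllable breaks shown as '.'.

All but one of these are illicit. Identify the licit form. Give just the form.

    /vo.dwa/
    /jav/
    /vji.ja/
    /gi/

/gi/

/vo.dwa/ — violates constraint 4: word begins with /v/ → illicit
/jav/ — violates constraint 3: syllable 1 coda /v/ has 1 consonant (> 0) → illicit
/vji.ja/ — violates constraint 4: word begins with /v/ → illicit
/gi/ — σ1 onset /g/, coda /∅/ ok → licit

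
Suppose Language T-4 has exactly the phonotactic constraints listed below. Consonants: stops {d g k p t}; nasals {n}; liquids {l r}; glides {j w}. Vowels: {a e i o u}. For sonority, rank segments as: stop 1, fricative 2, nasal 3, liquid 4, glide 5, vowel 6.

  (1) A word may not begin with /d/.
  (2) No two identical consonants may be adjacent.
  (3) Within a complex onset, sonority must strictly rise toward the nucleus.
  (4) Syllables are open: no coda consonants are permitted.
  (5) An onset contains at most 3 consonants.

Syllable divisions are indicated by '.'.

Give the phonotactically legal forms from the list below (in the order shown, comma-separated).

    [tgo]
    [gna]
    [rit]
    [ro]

[tgo] — violates constraint 3: syllable 1 onset /tg/: /t/ (stop, 1) → /g/ (stop, 1) does not rise → phonotactically illegal
[gna] — σ1 onset /gn/ (1→3 rises), coda /∅/ ok → phonotactically legal
[rit] — violates constraint 4: syllable 1 coda /t/ has 1 consonant (> 0) → phonotactically illegal
[ro] — σ1 onset /r/, coda /∅/ ok → phonotactically legal

[gna], [ro]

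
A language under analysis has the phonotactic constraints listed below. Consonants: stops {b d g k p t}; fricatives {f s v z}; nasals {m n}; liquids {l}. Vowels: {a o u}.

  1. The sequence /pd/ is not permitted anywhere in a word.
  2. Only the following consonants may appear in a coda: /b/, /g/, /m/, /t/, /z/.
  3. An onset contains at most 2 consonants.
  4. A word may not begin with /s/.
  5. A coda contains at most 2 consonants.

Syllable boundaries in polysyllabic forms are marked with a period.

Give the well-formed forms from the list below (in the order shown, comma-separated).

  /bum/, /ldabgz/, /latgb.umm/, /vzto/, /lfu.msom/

/bum/, /lfu.msom/

/bum/ — σ1 onset /b/, coda /m/ ok → well-formed
/ldabgz/ — violates constraint 5: syllable 1 coda /bgz/ has 3 consonants (> 2) → ill-formed
/latgb.umm/ — violates constraint 5: syllable 1 coda /tgb/ has 3 consonants (> 2) → ill-formed
/vzto/ — violates constraint 3: syllable 1 onset /vzt/ has 3 consonants (> 2) → ill-formed
/lfu.msom/ — σ1 onset /lf/ (2C), coda /∅/ ok; σ2 onset /ms/ (2C), coda /m/ ok → well-formed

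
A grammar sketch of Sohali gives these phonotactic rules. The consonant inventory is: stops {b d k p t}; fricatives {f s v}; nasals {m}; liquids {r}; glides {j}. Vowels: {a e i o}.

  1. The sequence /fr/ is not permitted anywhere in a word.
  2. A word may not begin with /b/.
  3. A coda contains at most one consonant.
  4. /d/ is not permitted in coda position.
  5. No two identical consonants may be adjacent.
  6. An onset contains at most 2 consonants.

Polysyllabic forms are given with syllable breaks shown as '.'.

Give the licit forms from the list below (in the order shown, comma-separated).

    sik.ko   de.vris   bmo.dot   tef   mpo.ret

sik.ko — violates constraint 5: adjacent identical consonants /kk/ → illicit
de.vris — σ1 onset /d/, coda /∅/ ok; σ2 onset /vr/ (2C), coda /s/ ok → licit
bmo.dot — violates constraint 2: word begins with /b/ → illicit
tef — σ1 onset /t/, coda /f/ ok → licit
mpo.ret — σ1 onset /mp/ (2C), coda /∅/ ok; σ2 onset /r/, coda /t/ ok → licit

de.vris, tef, mpo.ret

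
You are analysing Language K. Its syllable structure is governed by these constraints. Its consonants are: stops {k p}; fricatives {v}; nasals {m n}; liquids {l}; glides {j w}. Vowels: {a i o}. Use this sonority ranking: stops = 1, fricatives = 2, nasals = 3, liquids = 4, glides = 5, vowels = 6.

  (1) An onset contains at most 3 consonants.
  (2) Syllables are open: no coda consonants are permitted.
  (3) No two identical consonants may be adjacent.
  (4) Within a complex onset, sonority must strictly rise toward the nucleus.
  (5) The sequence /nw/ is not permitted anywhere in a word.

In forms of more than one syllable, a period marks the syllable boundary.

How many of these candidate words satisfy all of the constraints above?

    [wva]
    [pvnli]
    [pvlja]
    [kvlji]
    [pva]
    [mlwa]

2

[wva] — violates constraint 4: syllable 1 onset /wv/: /w/ (glide, 5) → /v/ (fricative, 2) does not rise → phonotactically illegal
[pvnli] — violates constraint 1: syllable 1 onset /pvnl/ has 4 consonants (> 3) → phonotactically illegal
[pvlja] — violates constraint 1: syllable 1 onset /pvlj/ has 4 consonants (> 3) → phonotactically illegal
[kvlji] — violates constraint 1: syllable 1 onset /kvlj/ has 4 consonants (> 3) → phonotactically illegal
[pva] — σ1 onset /pv/ (1→2 rises), coda /∅/ ok → phonotactically legal
[mlwa] — σ1 onset /mlw/ (3→4→5 rises), coda /∅/ ok → phonotactically legal
Phonotactically legal: [pva], [mlwa] → 2.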